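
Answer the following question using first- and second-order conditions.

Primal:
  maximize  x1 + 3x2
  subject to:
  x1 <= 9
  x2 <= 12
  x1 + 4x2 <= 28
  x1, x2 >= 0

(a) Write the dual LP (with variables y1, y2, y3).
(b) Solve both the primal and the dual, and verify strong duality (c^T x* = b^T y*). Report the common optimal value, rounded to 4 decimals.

The standard primal-dual pair for 'max c^T x s.t. A x <= b, x >= 0' is:
  Dual:  min b^T y  s.t.  A^T y >= c,  y >= 0.

So the dual LP is:
  minimize  9y1 + 12y2 + 28y3
  subject to:
    y1 + y3 >= 1
    y2 + 4y3 >= 3
    y1, y2, y3 >= 0

Solving the primal: x* = (9, 4.75).
  primal value c^T x* = 23.25.
Solving the dual: y* = (0.25, 0, 0.75).
  dual value b^T y* = 23.25.
Strong duality: c^T x* = b^T y*. Confirmed.

23.25


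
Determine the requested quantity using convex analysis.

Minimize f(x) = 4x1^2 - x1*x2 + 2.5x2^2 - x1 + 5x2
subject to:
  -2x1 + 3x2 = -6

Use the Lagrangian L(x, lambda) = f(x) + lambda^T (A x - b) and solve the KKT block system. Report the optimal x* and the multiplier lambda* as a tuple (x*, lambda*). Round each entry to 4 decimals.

Form the Lagrangian:
  L(x, lambda) = (1/2) x^T Q x + c^T x + lambda^T (A x - b)
Stationarity (grad_x L = 0): Q x + c + A^T lambda = 0.
Primal feasibility: A x = b.

This gives the KKT block system:
  [ Q   A^T ] [ x     ]   [-c ]
  [ A    0  ] [ lambda ] = [ b ]

Solving the linear system:
  x*      = (0.2625, -1.825)
  lambda* = (1.4625)
  f(x*)   = -0.3063

x* = (0.2625, -1.825), lambda* = (1.4625)


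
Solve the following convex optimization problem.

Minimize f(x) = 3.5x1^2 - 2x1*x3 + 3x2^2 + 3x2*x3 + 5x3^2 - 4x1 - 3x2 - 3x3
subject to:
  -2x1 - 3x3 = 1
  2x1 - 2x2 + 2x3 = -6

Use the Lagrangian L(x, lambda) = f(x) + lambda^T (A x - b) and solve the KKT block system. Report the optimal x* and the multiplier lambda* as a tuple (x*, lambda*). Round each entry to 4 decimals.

Form the Lagrangian:
  L(x, lambda) = (1/2) x^T Q x + c^T x + lambda^T (A x - b)
Stationarity (grad_x L = 0): Q x + c + A^T lambda = 0.
Primal feasibility: A x = b.

This gives the KKT block system:
  [ Q   A^T ] [ x     ]   [-c ]
  [ A    0  ] [ lambda ] = [ b ]

Solving the linear system:
  x*      = (0.0331, 2.6777, -0.3554)
  lambda* = (4.4711, 6)
  f(x*)   = 12.2149

x* = (0.0331, 2.6777, -0.3554), lambda* = (4.4711, 6)


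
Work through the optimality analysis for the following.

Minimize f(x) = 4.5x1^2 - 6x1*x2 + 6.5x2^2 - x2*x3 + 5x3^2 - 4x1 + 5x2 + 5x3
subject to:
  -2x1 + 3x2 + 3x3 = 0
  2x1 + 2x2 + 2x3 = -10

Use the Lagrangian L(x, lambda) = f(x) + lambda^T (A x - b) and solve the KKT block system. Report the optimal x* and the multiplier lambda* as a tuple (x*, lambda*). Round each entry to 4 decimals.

Form the Lagrangian:
  L(x, lambda) = (1/2) x^T Q x + c^T x + lambda^T (A x - b)
Stationarity (grad_x L = 0): Q x + c + A^T lambda = 0.
Primal feasibility: A x = b.

This gives the KKT block system:
  [ Q   A^T ] [ x     ]   [-c ]
  [ A    0  ] [ lambda ] = [ b ]

Solving the linear system:
  x*      = (-3, -1.6, -0.4)
  lambda* = (-4.8, 5.9)
  f(x*)   = 30.5

x* = (-3, -1.6, -0.4), lambda* = (-4.8, 5.9)


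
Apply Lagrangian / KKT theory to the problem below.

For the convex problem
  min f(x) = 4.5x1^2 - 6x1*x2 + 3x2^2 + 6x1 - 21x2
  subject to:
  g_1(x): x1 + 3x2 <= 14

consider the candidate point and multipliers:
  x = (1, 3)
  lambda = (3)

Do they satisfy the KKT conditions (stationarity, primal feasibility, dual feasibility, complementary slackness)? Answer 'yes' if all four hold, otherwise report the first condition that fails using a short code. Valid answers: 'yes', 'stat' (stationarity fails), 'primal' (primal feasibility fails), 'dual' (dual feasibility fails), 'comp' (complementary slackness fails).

Gradient of f: grad f(x) = Q x + c = (-3, -9)
Constraint values g_i(x) = a_i^T x - b_i:
  g_1((1, 3)) = -4
Stationarity residual: grad f(x) + sum_i lambda_i a_i = (0, 0)
  -> stationarity OK
Primal feasibility (all g_i <= 0): OK
Dual feasibility (all lambda_i >= 0): OK
Complementary slackness (lambda_i * g_i(x) = 0 for all i): FAILS

Verdict: the first failing condition is complementary_slackness -> comp.

comp


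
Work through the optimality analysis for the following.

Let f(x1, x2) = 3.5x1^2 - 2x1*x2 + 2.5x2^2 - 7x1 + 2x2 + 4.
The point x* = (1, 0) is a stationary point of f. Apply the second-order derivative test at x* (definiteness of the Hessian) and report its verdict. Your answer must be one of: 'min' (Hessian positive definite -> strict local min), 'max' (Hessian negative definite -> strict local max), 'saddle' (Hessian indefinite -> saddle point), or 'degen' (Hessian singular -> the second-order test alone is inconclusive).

Compute the Hessian H = grad^2 f:
  H = [[7, -2], [-2, 5]]
Verify stationarity: grad f(x*) = H x* + g = (0, 0).
Eigenvalues of H: 3.7639, 8.2361.
Both eigenvalues > 0, so H is positive definite -> x* is a strict local min.

min


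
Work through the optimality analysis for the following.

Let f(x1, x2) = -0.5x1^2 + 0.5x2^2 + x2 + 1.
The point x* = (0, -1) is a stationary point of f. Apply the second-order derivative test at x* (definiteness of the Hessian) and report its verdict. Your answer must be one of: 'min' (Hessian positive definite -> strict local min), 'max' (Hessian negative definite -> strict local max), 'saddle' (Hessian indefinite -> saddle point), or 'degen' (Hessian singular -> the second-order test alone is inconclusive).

Compute the Hessian H = grad^2 f:
  H = [[-1, 0], [0, 1]]
Verify stationarity: grad f(x*) = H x* + g = (0, 0).
Eigenvalues of H: -1, 1.
Eigenvalues have mixed signs, so H is indefinite -> x* is a saddle point.

saddle


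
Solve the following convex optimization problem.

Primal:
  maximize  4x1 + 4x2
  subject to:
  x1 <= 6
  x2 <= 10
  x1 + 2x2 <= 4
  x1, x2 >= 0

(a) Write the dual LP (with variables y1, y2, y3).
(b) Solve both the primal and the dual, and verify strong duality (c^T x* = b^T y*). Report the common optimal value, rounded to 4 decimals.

The standard primal-dual pair for 'max c^T x s.t. A x <= b, x >= 0' is:
  Dual:  min b^T y  s.t.  A^T y >= c,  y >= 0.

So the dual LP is:
  minimize  6y1 + 10y2 + 4y3
  subject to:
    y1 + y3 >= 4
    y2 + 2y3 >= 4
    y1, y2, y3 >= 0

Solving the primal: x* = (4, 0).
  primal value c^T x* = 16.
Solving the dual: y* = (0, 0, 4).
  dual value b^T y* = 16.
Strong duality: c^T x* = b^T y*. Confirmed.

16


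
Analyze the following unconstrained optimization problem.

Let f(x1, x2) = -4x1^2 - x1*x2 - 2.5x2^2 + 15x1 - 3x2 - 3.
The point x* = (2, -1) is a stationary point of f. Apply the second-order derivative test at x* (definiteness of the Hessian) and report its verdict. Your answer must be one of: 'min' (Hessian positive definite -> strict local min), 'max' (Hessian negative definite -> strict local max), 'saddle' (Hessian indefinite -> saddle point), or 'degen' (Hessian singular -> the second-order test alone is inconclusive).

Compute the Hessian H = grad^2 f:
  H = [[-8, -1], [-1, -5]]
Verify stationarity: grad f(x*) = H x* + g = (0, 0).
Eigenvalues of H: -8.3028, -4.6972.
Both eigenvalues < 0, so H is negative definite -> x* is a strict local max.

max


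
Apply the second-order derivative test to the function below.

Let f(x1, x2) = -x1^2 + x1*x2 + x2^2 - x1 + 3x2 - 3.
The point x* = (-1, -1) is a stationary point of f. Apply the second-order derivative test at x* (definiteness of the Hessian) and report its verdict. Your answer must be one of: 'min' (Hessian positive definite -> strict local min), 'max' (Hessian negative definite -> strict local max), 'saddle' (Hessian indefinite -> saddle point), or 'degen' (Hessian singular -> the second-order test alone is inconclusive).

Compute the Hessian H = grad^2 f:
  H = [[-2, 1], [1, 2]]
Verify stationarity: grad f(x*) = H x* + g = (0, 0).
Eigenvalues of H: -2.2361, 2.2361.
Eigenvalues have mixed signs, so H is indefinite -> x* is a saddle point.

saddle


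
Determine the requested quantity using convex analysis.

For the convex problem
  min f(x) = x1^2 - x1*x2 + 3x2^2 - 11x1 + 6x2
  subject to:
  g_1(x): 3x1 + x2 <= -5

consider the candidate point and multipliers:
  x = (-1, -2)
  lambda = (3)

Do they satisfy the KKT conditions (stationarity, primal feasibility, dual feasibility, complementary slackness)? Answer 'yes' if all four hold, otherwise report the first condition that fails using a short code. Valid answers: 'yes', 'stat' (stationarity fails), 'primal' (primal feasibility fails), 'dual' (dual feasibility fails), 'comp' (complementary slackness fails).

Gradient of f: grad f(x) = Q x + c = (-11, -5)
Constraint values g_i(x) = a_i^T x - b_i:
  g_1((-1, -2)) = 0
Stationarity residual: grad f(x) + sum_i lambda_i a_i = (-2, -2)
  -> stationarity FAILS
Primal feasibility (all g_i <= 0): OK
Dual feasibility (all lambda_i >= 0): OK
Complementary slackness (lambda_i * g_i(x) = 0 for all i): OK

Verdict: the first failing condition is stationarity -> stat.

stat


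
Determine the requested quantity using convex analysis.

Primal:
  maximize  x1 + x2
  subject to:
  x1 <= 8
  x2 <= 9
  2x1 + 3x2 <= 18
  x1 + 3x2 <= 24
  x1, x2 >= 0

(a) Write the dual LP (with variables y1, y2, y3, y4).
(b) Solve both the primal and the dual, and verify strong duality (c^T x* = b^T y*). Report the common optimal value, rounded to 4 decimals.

The standard primal-dual pair for 'max c^T x s.t. A x <= b, x >= 0' is:
  Dual:  min b^T y  s.t.  A^T y >= c,  y >= 0.

So the dual LP is:
  minimize  8y1 + 9y2 + 18y3 + 24y4
  subject to:
    y1 + 2y3 + y4 >= 1
    y2 + 3y3 + 3y4 >= 1
    y1, y2, y3, y4 >= 0

Solving the primal: x* = (8, 0.6667).
  primal value c^T x* = 8.6667.
Solving the dual: y* = (0.3333, 0, 0.3333, 0).
  dual value b^T y* = 8.6667.
Strong duality: c^T x* = b^T y*. Confirmed.

8.6667


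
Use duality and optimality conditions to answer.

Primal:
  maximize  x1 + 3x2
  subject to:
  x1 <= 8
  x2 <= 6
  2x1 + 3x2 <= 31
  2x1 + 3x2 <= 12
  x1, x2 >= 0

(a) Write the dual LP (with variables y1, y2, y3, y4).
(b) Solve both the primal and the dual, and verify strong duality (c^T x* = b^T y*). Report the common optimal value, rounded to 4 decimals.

The standard primal-dual pair for 'max c^T x s.t. A x <= b, x >= 0' is:
  Dual:  min b^T y  s.t.  A^T y >= c,  y >= 0.

So the dual LP is:
  minimize  8y1 + 6y2 + 31y3 + 12y4
  subject to:
    y1 + 2y3 + 2y4 >= 1
    y2 + 3y3 + 3y4 >= 3
    y1, y2, y3, y4 >= 0

Solving the primal: x* = (0, 4).
  primal value c^T x* = 12.
Solving the dual: y* = (0, 0, 0, 1).
  dual value b^T y* = 12.
Strong duality: c^T x* = b^T y*. Confirmed.

12


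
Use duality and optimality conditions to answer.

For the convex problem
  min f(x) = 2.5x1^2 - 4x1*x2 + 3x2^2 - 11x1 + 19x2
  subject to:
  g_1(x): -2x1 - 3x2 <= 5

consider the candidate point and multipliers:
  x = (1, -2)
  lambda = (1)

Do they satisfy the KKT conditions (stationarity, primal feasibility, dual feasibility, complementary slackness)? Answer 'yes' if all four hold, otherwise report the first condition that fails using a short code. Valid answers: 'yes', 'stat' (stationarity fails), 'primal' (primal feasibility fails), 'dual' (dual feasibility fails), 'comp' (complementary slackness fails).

Gradient of f: grad f(x) = Q x + c = (2, 3)
Constraint values g_i(x) = a_i^T x - b_i:
  g_1((1, -2)) = -1
Stationarity residual: grad f(x) + sum_i lambda_i a_i = (0, 0)
  -> stationarity OK
Primal feasibility (all g_i <= 0): OK
Dual feasibility (all lambda_i >= 0): OK
Complementary slackness (lambda_i * g_i(x) = 0 for all i): FAILS

Verdict: the first failing condition is complementary_slackness -> comp.

comp


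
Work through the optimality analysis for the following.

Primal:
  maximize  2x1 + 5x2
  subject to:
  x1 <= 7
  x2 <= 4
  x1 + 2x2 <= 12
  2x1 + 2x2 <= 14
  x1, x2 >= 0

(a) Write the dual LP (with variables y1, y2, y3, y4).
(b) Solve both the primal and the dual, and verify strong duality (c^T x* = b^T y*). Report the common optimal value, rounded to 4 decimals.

The standard primal-dual pair for 'max c^T x s.t. A x <= b, x >= 0' is:
  Dual:  min b^T y  s.t.  A^T y >= c,  y >= 0.

So the dual LP is:
  minimize  7y1 + 4y2 + 12y3 + 14y4
  subject to:
    y1 + y3 + 2y4 >= 2
    y2 + 2y3 + 2y4 >= 5
    y1, y2, y3, y4 >= 0

Solving the primal: x* = (3, 4).
  primal value c^T x* = 26.
Solving the dual: y* = (0, 3, 0, 1).
  dual value b^T y* = 26.
Strong duality: c^T x* = b^T y*. Confirmed.

26


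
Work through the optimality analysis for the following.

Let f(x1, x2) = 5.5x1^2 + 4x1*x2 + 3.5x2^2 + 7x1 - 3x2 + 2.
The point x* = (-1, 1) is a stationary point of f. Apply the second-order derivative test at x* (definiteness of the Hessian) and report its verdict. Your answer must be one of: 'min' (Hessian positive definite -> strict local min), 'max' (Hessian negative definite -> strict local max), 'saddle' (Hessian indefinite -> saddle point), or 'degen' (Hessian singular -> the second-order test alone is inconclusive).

Compute the Hessian H = grad^2 f:
  H = [[11, 4], [4, 7]]
Verify stationarity: grad f(x*) = H x* + g = (0, 0).
Eigenvalues of H: 4.5279, 13.4721.
Both eigenvalues > 0, so H is positive definite -> x* is a strict local min.

min


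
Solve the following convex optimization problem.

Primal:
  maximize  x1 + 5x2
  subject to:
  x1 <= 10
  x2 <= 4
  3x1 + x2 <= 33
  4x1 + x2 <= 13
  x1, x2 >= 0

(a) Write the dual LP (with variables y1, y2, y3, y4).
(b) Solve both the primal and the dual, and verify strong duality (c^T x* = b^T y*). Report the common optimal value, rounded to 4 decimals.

The standard primal-dual pair for 'max c^T x s.t. A x <= b, x >= 0' is:
  Dual:  min b^T y  s.t.  A^T y >= c,  y >= 0.

So the dual LP is:
  minimize  10y1 + 4y2 + 33y3 + 13y4
  subject to:
    y1 + 3y3 + 4y4 >= 1
    y2 + y3 + y4 >= 5
    y1, y2, y3, y4 >= 0

Solving the primal: x* = (2.25, 4).
  primal value c^T x* = 22.25.
Solving the dual: y* = (0, 4.75, 0, 0.25).
  dual value b^T y* = 22.25.
Strong duality: c^T x* = b^T y*. Confirmed.

22.25


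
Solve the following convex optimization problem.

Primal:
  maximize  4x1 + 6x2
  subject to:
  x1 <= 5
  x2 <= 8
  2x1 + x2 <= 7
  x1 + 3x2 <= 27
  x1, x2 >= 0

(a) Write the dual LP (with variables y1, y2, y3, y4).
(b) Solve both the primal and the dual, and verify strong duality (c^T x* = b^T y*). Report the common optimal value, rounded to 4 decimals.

The standard primal-dual pair for 'max c^T x s.t. A x <= b, x >= 0' is:
  Dual:  min b^T y  s.t.  A^T y >= c,  y >= 0.

So the dual LP is:
  minimize  5y1 + 8y2 + 7y3 + 27y4
  subject to:
    y1 + 2y3 + y4 >= 4
    y2 + y3 + 3y4 >= 6
    y1, y2, y3, y4 >= 0

Solving the primal: x* = (0, 7).
  primal value c^T x* = 42.
Solving the dual: y* = (0, 0, 6, 0).
  dual value b^T y* = 42.
Strong duality: c^T x* = b^T y*. Confirmed.

42


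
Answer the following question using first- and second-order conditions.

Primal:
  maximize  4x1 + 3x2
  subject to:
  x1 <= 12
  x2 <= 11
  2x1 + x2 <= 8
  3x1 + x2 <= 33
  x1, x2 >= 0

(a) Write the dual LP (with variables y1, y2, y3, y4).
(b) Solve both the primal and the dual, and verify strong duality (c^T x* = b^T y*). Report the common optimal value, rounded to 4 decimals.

The standard primal-dual pair for 'max c^T x s.t. A x <= b, x >= 0' is:
  Dual:  min b^T y  s.t.  A^T y >= c,  y >= 0.

So the dual LP is:
  minimize  12y1 + 11y2 + 8y3 + 33y4
  subject to:
    y1 + 2y3 + 3y4 >= 4
    y2 + y3 + y4 >= 3
    y1, y2, y3, y4 >= 0

Solving the primal: x* = (0, 8).
  primal value c^T x* = 24.
Solving the dual: y* = (0, 0, 3, 0).
  dual value b^T y* = 24.
Strong duality: c^T x* = b^T y*. Confirmed.

24


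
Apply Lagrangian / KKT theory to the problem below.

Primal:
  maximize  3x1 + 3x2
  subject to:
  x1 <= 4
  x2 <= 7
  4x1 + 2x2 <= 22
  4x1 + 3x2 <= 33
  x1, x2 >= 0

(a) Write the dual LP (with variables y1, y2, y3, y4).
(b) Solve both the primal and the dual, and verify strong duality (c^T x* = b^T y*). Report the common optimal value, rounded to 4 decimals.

The standard primal-dual pair for 'max c^T x s.t. A x <= b, x >= 0' is:
  Dual:  min b^T y  s.t.  A^T y >= c,  y >= 0.

So the dual LP is:
  minimize  4y1 + 7y2 + 22y3 + 33y4
  subject to:
    y1 + 4y3 + 4y4 >= 3
    y2 + 2y3 + 3y4 >= 3
    y1, y2, y3, y4 >= 0

Solving the primal: x* = (2, 7).
  primal value c^T x* = 27.
Solving the dual: y* = (0, 1.5, 0.75, 0).
  dual value b^T y* = 27.
Strong duality: c^T x* = b^T y*. Confirmed.

27


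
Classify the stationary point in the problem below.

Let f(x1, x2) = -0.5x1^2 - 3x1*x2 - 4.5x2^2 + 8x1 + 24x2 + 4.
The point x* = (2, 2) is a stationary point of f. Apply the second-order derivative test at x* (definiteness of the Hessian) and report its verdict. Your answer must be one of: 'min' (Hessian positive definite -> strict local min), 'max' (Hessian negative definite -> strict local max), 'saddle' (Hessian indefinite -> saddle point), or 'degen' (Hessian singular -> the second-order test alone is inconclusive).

Compute the Hessian H = grad^2 f:
  H = [[-1, -3], [-3, -9]]
Verify stationarity: grad f(x*) = H x* + g = (0, 0).
Eigenvalues of H: -10, 0.
H has a zero eigenvalue (singular; negative semidefinite but not definite), so H is neither positive definite, negative definite, nor indefinite. The second-order test alone is inconclusive -> degen.
(Indeed, f is constant along the null direction of H through x*, so x* is not a strict local extremum.)

degen


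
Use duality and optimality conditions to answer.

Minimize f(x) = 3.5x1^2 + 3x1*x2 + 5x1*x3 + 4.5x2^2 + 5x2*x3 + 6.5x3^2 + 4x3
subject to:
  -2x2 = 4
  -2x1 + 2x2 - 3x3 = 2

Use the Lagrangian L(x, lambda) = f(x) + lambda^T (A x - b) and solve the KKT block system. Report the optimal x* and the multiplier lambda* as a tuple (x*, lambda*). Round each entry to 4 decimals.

Form the Lagrangian:
  L(x, lambda) = (1/2) x^T Q x + c^T x + lambda^T (A x - b)
Stationarity (grad_x L = 0): Q x + c + A^T lambda = 0.
Primal feasibility: A x = b.

This gives the KKT block system:
  [ Q   A^T ] [ x     ]   [-c ]
  [ A    0  ] [ lambda ] = [ b ]

Solving the linear system:
  x*      = (-0.8727, -2, -1.4182)
  lambda* = (-23.4545, -9.6)
  f(x*)   = 53.6727

x* = (-0.8727, -2, -1.4182), lambda* = (-23.4545, -9.6)


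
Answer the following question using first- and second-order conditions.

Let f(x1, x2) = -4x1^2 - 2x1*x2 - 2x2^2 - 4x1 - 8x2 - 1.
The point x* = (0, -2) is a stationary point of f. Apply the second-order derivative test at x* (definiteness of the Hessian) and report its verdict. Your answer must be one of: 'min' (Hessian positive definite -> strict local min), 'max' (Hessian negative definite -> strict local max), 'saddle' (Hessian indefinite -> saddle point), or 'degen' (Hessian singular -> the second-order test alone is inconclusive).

Compute the Hessian H = grad^2 f:
  H = [[-8, -2], [-2, -4]]
Verify stationarity: grad f(x*) = H x* + g = (0, 0).
Eigenvalues of H: -8.8284, -3.1716.
Both eigenvalues < 0, so H is negative definite -> x* is a strict local max.

max


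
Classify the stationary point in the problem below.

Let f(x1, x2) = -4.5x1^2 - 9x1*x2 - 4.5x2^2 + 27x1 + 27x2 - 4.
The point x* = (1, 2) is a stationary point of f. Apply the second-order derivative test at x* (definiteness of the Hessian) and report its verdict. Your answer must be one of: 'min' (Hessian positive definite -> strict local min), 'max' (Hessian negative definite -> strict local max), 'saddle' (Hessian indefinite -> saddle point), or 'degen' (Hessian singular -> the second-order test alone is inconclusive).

Compute the Hessian H = grad^2 f:
  H = [[-9, -9], [-9, -9]]
Verify stationarity: grad f(x*) = H x* + g = (0, 0).
Eigenvalues of H: -18, 0.
H has a zero eigenvalue (singular; negative semidefinite but not definite), so H is neither positive definite, negative definite, nor indefinite. The second-order test alone is inconclusive -> degen.
(Indeed, f is constant along the null direction of H through x*, so x* is not a strict local extremum.)

degen


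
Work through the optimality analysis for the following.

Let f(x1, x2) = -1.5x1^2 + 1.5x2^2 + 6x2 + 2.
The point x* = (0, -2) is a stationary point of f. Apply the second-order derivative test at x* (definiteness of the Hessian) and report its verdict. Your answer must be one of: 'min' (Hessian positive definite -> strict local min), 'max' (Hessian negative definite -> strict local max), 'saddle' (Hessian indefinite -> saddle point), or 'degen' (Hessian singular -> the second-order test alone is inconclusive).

Compute the Hessian H = grad^2 f:
  H = [[-3, 0], [0, 3]]
Verify stationarity: grad f(x*) = H x* + g = (0, 0).
Eigenvalues of H: -3, 3.
Eigenvalues have mixed signs, so H is indefinite -> x* is a saddle point.

saddle


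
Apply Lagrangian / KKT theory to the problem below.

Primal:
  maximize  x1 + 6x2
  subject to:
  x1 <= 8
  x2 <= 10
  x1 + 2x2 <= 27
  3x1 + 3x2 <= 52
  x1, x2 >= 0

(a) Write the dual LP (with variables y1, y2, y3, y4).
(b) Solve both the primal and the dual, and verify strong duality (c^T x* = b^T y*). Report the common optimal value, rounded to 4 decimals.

The standard primal-dual pair for 'max c^T x s.t. A x <= b, x >= 0' is:
  Dual:  min b^T y  s.t.  A^T y >= c,  y >= 0.

So the dual LP is:
  minimize  8y1 + 10y2 + 27y3 + 52y4
  subject to:
    y1 + y3 + 3y4 >= 1
    y2 + 2y3 + 3y4 >= 6
    y1, y2, y3, y4 >= 0

Solving the primal: x* = (7, 10).
  primal value c^T x* = 67.
Solving the dual: y* = (0, 4, 1, 0).
  dual value b^T y* = 67.
Strong duality: c^T x* = b^T y*. Confirmed.

67


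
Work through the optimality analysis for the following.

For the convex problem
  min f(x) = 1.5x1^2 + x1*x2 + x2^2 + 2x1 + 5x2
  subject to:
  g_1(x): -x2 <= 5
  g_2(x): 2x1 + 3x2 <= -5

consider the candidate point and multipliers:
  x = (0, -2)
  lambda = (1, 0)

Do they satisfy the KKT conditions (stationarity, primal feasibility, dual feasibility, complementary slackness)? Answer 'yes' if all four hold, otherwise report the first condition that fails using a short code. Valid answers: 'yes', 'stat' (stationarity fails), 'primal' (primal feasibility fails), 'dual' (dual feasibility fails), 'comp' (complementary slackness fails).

Gradient of f: grad f(x) = Q x + c = (0, 1)
Constraint values g_i(x) = a_i^T x - b_i:
  g_1((0, -2)) = -3
  g_2((0, -2)) = -1
Stationarity residual: grad f(x) + sum_i lambda_i a_i = (0, 0)
  -> stationarity OK
Primal feasibility (all g_i <= 0): OK
Dual feasibility (all lambda_i >= 0): OK
Complementary slackness (lambda_i * g_i(x) = 0 for all i): FAILS

Verdict: the first failing condition is complementary_slackness -> comp.

comp


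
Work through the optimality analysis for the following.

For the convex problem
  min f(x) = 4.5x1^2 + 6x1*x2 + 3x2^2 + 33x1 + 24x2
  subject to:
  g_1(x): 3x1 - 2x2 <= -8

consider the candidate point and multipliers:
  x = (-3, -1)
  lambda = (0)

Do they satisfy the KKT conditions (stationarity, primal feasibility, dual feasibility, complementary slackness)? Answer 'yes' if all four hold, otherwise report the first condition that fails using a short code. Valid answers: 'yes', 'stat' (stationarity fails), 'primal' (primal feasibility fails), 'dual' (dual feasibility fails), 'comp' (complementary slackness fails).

Gradient of f: grad f(x) = Q x + c = (0, 0)
Constraint values g_i(x) = a_i^T x - b_i:
  g_1((-3, -1)) = 1
Stationarity residual: grad f(x) + sum_i lambda_i a_i = (0, 0)
  -> stationarity OK
Primal feasibility (all g_i <= 0): FAILS
Dual feasibility (all lambda_i >= 0): OK
Complementary slackness (lambda_i * g_i(x) = 0 for all i): OK

Verdict: the first failing condition is primal_feasibility -> primal.

primal


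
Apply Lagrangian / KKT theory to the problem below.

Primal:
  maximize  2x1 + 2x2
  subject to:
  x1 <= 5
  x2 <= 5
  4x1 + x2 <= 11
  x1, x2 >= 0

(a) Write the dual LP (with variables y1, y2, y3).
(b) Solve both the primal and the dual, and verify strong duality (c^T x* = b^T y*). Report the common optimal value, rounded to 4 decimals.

The standard primal-dual pair for 'max c^T x s.t. A x <= b, x >= 0' is:
  Dual:  min b^T y  s.t.  A^T y >= c,  y >= 0.

So the dual LP is:
  minimize  5y1 + 5y2 + 11y3
  subject to:
    y1 + 4y3 >= 2
    y2 + y3 >= 2
    y1, y2, y3 >= 0

Solving the primal: x* = (1.5, 5).
  primal value c^T x* = 13.
Solving the dual: y* = (0, 1.5, 0.5).
  dual value b^T y* = 13.
Strong duality: c^T x* = b^T y*. Confirmed.

13


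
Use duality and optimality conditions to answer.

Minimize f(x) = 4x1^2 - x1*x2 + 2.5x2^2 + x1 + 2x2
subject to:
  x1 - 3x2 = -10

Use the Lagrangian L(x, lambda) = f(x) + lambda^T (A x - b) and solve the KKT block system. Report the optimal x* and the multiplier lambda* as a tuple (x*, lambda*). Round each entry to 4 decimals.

Form the Lagrangian:
  L(x, lambda) = (1/2) x^T Q x + c^T x + lambda^T (A x - b)
Stationarity (grad_x L = 0): Q x + c + A^T lambda = 0.
Primal feasibility: A x = b.

This gives the KKT block system:
  [ Q   A^T ] [ x     ]   [-c ]
  [ A    0  ] [ lambda ] = [ b ]

Solving the linear system:
  x*      = (-0.493, 3.169)
  lambda* = (6.1127)
  f(x*)   = 33.4859

x* = (-0.493, 3.169), lambda* = (6.1127)


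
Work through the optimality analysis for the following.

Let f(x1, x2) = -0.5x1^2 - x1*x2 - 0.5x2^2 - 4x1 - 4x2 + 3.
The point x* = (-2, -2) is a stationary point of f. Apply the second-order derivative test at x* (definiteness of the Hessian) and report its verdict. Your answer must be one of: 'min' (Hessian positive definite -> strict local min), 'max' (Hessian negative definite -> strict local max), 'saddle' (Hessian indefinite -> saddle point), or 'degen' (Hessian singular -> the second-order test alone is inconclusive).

Compute the Hessian H = grad^2 f:
  H = [[-1, -1], [-1, -1]]
Verify stationarity: grad f(x*) = H x* + g = (0, 0).
Eigenvalues of H: -2, 0.
H has a zero eigenvalue (singular; negative semidefinite but not definite), so H is neither positive definite, negative definite, nor indefinite. The second-order test alone is inconclusive -> degen.
(Indeed, f is constant along the null direction of H through x*, so x* is not a strict local extremum.)

degen


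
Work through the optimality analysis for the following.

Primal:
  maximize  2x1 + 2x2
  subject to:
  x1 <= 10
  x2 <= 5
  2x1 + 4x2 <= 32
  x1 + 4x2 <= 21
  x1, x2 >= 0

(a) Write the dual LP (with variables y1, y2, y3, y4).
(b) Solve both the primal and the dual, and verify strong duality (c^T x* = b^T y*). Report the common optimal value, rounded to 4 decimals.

The standard primal-dual pair for 'max c^T x s.t. A x <= b, x >= 0' is:
  Dual:  min b^T y  s.t.  A^T y >= c,  y >= 0.

So the dual LP is:
  minimize  10y1 + 5y2 + 32y3 + 21y4
  subject to:
    y1 + 2y3 + y4 >= 2
    y2 + 4y3 + 4y4 >= 2
    y1, y2, y3, y4 >= 0

Solving the primal: x* = (10, 2.75).
  primal value c^T x* = 25.5.
Solving the dual: y* = (1.5, 0, 0, 0.5).
  dual value b^T y* = 25.5.
Strong duality: c^T x* = b^T y*. Confirmed.

25.5


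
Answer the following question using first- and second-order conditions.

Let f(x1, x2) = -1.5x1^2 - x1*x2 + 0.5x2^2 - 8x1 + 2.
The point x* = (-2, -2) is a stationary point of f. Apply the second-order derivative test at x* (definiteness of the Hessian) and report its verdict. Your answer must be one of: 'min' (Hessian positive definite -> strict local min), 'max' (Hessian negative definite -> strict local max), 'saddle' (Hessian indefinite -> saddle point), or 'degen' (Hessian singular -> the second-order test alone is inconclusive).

Compute the Hessian H = grad^2 f:
  H = [[-3, -1], [-1, 1]]
Verify stationarity: grad f(x*) = H x* + g = (0, 0).
Eigenvalues of H: -3.2361, 1.2361.
Eigenvalues have mixed signs, so H is indefinite -> x* is a saddle point.

saddle


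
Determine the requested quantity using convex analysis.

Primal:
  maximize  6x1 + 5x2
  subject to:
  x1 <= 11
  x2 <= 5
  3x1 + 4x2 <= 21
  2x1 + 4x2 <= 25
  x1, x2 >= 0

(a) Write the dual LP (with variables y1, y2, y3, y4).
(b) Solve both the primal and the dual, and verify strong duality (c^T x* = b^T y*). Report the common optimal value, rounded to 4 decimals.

The standard primal-dual pair for 'max c^T x s.t. A x <= b, x >= 0' is:
  Dual:  min b^T y  s.t.  A^T y >= c,  y >= 0.

So the dual LP is:
  minimize  11y1 + 5y2 + 21y3 + 25y4
  subject to:
    y1 + 3y3 + 2y4 >= 6
    y2 + 4y3 + 4y4 >= 5
    y1, y2, y3, y4 >= 0

Solving the primal: x* = (7, 0).
  primal value c^T x* = 42.
Solving the dual: y* = (0, 0, 2, 0).
  dual value b^T y* = 42.
Strong duality: c^T x* = b^T y*. Confirmed.

42


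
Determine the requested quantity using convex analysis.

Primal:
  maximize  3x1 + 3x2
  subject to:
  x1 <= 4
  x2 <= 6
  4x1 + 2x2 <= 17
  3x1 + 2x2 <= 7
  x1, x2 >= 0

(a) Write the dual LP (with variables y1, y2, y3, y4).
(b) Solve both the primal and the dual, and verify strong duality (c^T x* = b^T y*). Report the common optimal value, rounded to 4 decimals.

The standard primal-dual pair for 'max c^T x s.t. A x <= b, x >= 0' is:
  Dual:  min b^T y  s.t.  A^T y >= c,  y >= 0.

So the dual LP is:
  minimize  4y1 + 6y2 + 17y3 + 7y4
  subject to:
    y1 + 4y3 + 3y4 >= 3
    y2 + 2y3 + 2y4 >= 3
    y1, y2, y3, y4 >= 0

Solving the primal: x* = (0, 3.5).
  primal value c^T x* = 10.5.
Solving the dual: y* = (0, 0, 0, 1.5).
  dual value b^T y* = 10.5.
Strong duality: c^T x* = b^T y*. Confirmed.

10.5


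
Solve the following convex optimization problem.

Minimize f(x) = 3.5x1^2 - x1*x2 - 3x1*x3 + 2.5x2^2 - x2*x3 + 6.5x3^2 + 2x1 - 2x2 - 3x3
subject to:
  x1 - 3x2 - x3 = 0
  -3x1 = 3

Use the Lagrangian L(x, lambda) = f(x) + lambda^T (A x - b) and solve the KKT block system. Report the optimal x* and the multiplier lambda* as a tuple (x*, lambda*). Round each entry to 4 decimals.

Form the Lagrangian:
  L(x, lambda) = (1/2) x^T Q x + c^T x + lambda^T (A x - b)
Stationarity (grad_x L = 0): Q x + c + A^T lambda = 0.
Primal feasibility: A x = b.

This gives the KKT block system:
  [ Q   A^T ] [ x     ]   [-c ]
  [ A    0  ] [ lambda ] = [ b ]

Solving the linear system:
  x*      = (-1, -0.3047, -0.0859)
  lambda* = (-0.8125, -1.75)
  f(x*)   = 2.0586

x* = (-1, -0.3047, -0.0859), lambda* = (-0.8125, -1.75)


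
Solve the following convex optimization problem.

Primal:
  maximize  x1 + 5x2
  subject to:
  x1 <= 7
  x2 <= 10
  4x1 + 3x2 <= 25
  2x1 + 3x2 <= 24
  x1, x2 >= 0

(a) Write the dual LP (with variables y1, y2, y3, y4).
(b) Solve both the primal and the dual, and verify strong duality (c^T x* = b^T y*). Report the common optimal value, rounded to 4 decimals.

The standard primal-dual pair for 'max c^T x s.t. A x <= b, x >= 0' is:
  Dual:  min b^T y  s.t.  A^T y >= c,  y >= 0.

So the dual LP is:
  minimize  7y1 + 10y2 + 25y3 + 24y4
  subject to:
    y1 + 4y3 + 2y4 >= 1
    y2 + 3y3 + 3y4 >= 5
    y1, y2, y3, y4 >= 0

Solving the primal: x* = (0, 8).
  primal value c^T x* = 40.
Solving the dual: y* = (0, 0, 0, 1.6667).
  dual value b^T y* = 40.
Strong duality: c^T x* = b^T y*. Confirmed.

40


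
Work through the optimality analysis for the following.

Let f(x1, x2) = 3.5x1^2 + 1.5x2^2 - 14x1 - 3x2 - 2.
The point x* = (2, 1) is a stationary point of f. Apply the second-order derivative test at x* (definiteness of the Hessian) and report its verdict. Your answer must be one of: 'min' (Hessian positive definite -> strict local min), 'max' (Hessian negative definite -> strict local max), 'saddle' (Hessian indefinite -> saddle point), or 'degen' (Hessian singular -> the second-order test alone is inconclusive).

Compute the Hessian H = grad^2 f:
  H = [[7, 0], [0, 3]]
Verify stationarity: grad f(x*) = H x* + g = (0, 0).
Eigenvalues of H: 3, 7.
Both eigenvalues > 0, so H is positive definite -> x* is a strict local min.

min


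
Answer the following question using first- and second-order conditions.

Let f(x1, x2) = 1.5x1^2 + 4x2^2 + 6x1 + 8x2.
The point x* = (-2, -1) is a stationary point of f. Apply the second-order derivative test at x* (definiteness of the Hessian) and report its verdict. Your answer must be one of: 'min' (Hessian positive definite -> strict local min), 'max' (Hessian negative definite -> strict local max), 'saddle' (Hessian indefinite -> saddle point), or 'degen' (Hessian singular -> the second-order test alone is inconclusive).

Compute the Hessian H = grad^2 f:
  H = [[3, 0], [0, 8]]
Verify stationarity: grad f(x*) = H x* + g = (0, 0).
Eigenvalues of H: 3, 8.
Both eigenvalues > 0, so H is positive definite -> x* is a strict local min.

min


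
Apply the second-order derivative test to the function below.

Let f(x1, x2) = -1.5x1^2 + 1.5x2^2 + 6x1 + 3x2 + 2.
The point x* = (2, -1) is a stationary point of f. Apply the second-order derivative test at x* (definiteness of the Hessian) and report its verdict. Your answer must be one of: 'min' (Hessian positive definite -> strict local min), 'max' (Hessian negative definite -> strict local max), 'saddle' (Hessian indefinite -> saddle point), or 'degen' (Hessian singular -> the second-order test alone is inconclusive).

Compute the Hessian H = grad^2 f:
  H = [[-3, 0], [0, 3]]
Verify stationarity: grad f(x*) = H x* + g = (0, 0).
Eigenvalues of H: -3, 3.
Eigenvalues have mixed signs, so H is indefinite -> x* is a saddle point.

saddle


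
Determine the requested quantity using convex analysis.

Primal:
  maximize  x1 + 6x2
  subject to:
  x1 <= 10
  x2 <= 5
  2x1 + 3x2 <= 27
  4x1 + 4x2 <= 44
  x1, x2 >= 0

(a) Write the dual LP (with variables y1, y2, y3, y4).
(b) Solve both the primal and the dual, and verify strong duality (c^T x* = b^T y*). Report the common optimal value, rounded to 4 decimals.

The standard primal-dual pair for 'max c^T x s.t. A x <= b, x >= 0' is:
  Dual:  min b^T y  s.t.  A^T y >= c,  y >= 0.

So the dual LP is:
  minimize  10y1 + 5y2 + 27y3 + 44y4
  subject to:
    y1 + 2y3 + 4y4 >= 1
    y2 + 3y3 + 4y4 >= 6
    y1, y2, y3, y4 >= 0

Solving the primal: x* = (6, 5).
  primal value c^T x* = 36.
Solving the dual: y* = (0, 5, 0, 0.25).
  dual value b^T y* = 36.
Strong duality: c^T x* = b^T y*. Confirmed.

36


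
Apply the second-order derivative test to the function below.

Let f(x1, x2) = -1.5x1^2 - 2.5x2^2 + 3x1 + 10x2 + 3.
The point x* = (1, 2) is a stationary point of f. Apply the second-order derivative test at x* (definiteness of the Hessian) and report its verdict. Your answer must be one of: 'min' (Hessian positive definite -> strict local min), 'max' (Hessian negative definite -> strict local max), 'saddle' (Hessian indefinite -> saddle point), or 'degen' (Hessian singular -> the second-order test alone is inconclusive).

Compute the Hessian H = grad^2 f:
  H = [[-3, 0], [0, -5]]
Verify stationarity: grad f(x*) = H x* + g = (0, 0).
Eigenvalues of H: -5, -3.
Both eigenvalues < 0, so H is negative definite -> x* is a strict local max.

max


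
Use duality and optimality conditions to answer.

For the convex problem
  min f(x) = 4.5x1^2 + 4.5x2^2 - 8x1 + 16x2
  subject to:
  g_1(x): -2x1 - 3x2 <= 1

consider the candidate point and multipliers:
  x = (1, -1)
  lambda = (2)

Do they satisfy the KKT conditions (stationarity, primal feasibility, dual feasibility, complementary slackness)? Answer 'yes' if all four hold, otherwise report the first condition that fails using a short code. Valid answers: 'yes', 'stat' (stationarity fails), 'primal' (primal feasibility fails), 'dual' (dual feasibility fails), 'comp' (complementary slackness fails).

Gradient of f: grad f(x) = Q x + c = (1, 7)
Constraint values g_i(x) = a_i^T x - b_i:
  g_1((1, -1)) = 0
Stationarity residual: grad f(x) + sum_i lambda_i a_i = (-3, 1)
  -> stationarity FAILS
Primal feasibility (all g_i <= 0): OK
Dual feasibility (all lambda_i >= 0): OK
Complementary slackness (lambda_i * g_i(x) = 0 for all i): OK

Verdict: the first failing condition is stationarity -> stat.

stat


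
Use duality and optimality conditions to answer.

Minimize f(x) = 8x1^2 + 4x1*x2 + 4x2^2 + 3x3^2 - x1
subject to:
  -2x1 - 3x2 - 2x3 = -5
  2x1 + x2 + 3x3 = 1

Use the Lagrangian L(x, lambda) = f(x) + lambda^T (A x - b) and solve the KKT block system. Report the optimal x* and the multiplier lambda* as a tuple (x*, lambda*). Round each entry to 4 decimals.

Form the Lagrangian:
  L(x, lambda) = (1/2) x^T Q x + c^T x + lambda^T (A x - b)
Stationarity (grad_x L = 0): Q x + c + A^T lambda = 0.
Primal feasibility: A x = b.

This gives the KKT block system:
  [ Q   A^T ] [ x     ]   [-c ]
  [ A    0  ] [ lambda ] = [ b ]

Solving the linear system:
  x*      = (-0.1938, 1.9125, -0.175)
  lambda* = (6.375, 4.6)
  f(x*)   = 13.7344

x* = (-0.1938, 1.9125, -0.175), lambda* = (6.375, 4.6)


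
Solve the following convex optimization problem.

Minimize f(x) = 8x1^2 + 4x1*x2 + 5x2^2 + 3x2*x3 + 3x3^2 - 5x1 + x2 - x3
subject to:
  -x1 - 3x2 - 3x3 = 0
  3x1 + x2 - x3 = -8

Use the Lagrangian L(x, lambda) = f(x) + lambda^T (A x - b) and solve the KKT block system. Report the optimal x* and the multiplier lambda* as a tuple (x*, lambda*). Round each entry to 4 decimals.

Form the Lagrangian:
  L(x, lambda) = (1/2) x^T Q x + c^T x + lambda^T (A x - b)
Stationarity (grad_x L = 0): Q x + c + A^T lambda = 0.
Primal feasibility: A x = b.

This gives the KKT block system:
  [ Q   A^T ] [ x     ]   [-c ]
  [ A    0  ] [ lambda ] = [ b ]

Solving the linear system:
  x*      = (-1.392, -1.68, 2.144)
  lambda* = (-1.352, 10.88)
  f(x*)   = 45.088

x* = (-1.392, -1.68, 2.144), lambda* = (-1.352, 10.88)


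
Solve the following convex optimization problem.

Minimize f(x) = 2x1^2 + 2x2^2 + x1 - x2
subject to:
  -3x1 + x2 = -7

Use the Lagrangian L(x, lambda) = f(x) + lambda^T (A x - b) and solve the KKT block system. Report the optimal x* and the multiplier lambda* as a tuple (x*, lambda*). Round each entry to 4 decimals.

Form the Lagrangian:
  L(x, lambda) = (1/2) x^T Q x + c^T x + lambda^T (A x - b)
Stationarity (grad_x L = 0): Q x + c + A^T lambda = 0.
Primal feasibility: A x = b.

This gives the KKT block system:
  [ Q   A^T ] [ x     ]   [-c ]
  [ A    0  ] [ lambda ] = [ b ]

Solving the linear system:
  x*      = (2.15, -0.55)
  lambda* = (3.2)
  f(x*)   = 12.55

x* = (2.15, -0.55), lambda* = (3.2)


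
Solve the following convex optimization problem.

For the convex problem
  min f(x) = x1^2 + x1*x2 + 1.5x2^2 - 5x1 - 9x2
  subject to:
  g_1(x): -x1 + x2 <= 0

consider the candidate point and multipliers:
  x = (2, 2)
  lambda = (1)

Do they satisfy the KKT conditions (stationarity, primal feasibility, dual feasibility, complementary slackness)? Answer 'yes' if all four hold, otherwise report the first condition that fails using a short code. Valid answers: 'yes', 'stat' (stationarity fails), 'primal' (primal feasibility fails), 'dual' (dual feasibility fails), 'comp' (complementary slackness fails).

Gradient of f: grad f(x) = Q x + c = (1, -1)
Constraint values g_i(x) = a_i^T x - b_i:
  g_1((2, 2)) = 0
Stationarity residual: grad f(x) + sum_i lambda_i a_i = (0, 0)
  -> stationarity OK
Primal feasibility (all g_i <= 0): OK
Dual feasibility (all lambda_i >= 0): OK
Complementary slackness (lambda_i * g_i(x) = 0 for all i): OK

Verdict: yes, KKT holds.

yes


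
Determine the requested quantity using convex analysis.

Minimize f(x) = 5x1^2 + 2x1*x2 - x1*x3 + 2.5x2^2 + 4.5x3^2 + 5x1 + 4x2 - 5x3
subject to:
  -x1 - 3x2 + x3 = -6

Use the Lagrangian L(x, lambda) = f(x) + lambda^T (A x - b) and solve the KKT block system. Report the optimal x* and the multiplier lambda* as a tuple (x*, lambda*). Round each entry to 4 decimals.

Form the Lagrangian:
  L(x, lambda) = (1/2) x^T Q x + c^T x + lambda^T (A x - b)
Stationarity (grad_x L = 0): Q x + c + A^T lambda = 0.
Primal feasibility: A x = b.

This gives the KKT block system:
  [ Q   A^T ] [ x     ]   [-c ]
  [ A    0  ] [ lambda ] = [ b ]

Solving the linear system:
  x*      = (-0.4707, 2.1539, -0.0089)
  lambda* = (4.6094)
  f(x*)   = 16.9816

x* = (-0.4707, 2.1539, -0.0089), lambda* = (4.6094)


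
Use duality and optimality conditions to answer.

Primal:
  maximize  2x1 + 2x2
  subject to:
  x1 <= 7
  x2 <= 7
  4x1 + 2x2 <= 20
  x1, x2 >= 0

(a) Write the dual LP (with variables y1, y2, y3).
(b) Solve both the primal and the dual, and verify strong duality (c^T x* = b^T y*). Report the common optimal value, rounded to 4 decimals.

The standard primal-dual pair for 'max c^T x s.t. A x <= b, x >= 0' is:
  Dual:  min b^T y  s.t.  A^T y >= c,  y >= 0.

So the dual LP is:
  minimize  7y1 + 7y2 + 20y3
  subject to:
    y1 + 4y3 >= 2
    y2 + 2y3 >= 2
    y1, y2, y3 >= 0

Solving the primal: x* = (1.5, 7).
  primal value c^T x* = 17.
Solving the dual: y* = (0, 1, 0.5).
  dual value b^T y* = 17.
Strong duality: c^T x* = b^T y*. Confirmed.

17
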